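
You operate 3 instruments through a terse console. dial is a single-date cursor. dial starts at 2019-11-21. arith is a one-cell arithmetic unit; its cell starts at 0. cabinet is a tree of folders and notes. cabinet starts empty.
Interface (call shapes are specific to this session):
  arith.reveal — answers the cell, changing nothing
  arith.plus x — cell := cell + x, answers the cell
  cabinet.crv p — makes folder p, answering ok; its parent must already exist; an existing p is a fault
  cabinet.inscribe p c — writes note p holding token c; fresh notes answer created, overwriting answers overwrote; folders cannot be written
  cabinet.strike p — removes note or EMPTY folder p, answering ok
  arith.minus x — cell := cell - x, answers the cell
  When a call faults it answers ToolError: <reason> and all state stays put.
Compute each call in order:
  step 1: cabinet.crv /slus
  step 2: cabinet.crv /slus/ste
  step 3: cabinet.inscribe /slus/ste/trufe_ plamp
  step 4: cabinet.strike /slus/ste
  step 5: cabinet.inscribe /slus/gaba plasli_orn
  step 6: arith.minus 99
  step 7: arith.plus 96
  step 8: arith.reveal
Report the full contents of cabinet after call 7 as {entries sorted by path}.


==> crv(p=/slus)
<== ok
==> crv(p=/slus/ste)
<== ok
==> inscribe(p=/slus/ste/trufe_, c=plamp)
<== created
==> strike(p=/slus/ste)
<== ToolError: not empty
==> inscribe(p=/slus/gaba, c=plasli_orn)
<== created
==> minus(x=99)
<== -99
==> plus(x=96)
<== -3
==> reveal()
<== -3

Answer: {slus/, slus/gaba=plasli_orn, slus/ste/, slus/ste/trufe_=plamp}


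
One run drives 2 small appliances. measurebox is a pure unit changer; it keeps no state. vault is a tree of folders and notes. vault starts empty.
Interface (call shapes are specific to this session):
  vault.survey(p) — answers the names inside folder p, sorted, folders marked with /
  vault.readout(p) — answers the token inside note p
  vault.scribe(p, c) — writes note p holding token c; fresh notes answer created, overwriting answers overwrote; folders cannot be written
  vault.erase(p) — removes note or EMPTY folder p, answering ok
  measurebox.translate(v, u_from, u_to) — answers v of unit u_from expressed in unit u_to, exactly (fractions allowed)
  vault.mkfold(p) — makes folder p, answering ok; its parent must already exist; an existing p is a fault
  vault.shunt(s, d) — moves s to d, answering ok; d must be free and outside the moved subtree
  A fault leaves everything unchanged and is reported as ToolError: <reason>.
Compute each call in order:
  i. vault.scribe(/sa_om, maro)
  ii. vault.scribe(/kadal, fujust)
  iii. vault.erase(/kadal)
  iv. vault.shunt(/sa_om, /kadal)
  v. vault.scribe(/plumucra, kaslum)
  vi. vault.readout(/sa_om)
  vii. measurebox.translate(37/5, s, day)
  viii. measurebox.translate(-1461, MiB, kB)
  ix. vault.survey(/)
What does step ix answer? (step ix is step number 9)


% vault.scribe(p='/sa_om', c='maro') : created
% vault.scribe(p='/kadal', c='fujust') : created
% vault.erase(p='/kadal') : ok
% vault.shunt(s='/sa_om', d='/kadal') : ok
% vault.scribe(p='/plumucra', c='kaslum') : created
% vault.readout(p='/sa_om') : ToolError: not found
% measurebox.translate(v='37/5', u_from='s', u_to='day') : 37/432000
% measurebox.translate(v='-1461', u_from='MiB', u_to='kB') : -191496192/125
% vault.survey(p='/') : [kadal, plumucra]

Answer: [kadal, plumucra]


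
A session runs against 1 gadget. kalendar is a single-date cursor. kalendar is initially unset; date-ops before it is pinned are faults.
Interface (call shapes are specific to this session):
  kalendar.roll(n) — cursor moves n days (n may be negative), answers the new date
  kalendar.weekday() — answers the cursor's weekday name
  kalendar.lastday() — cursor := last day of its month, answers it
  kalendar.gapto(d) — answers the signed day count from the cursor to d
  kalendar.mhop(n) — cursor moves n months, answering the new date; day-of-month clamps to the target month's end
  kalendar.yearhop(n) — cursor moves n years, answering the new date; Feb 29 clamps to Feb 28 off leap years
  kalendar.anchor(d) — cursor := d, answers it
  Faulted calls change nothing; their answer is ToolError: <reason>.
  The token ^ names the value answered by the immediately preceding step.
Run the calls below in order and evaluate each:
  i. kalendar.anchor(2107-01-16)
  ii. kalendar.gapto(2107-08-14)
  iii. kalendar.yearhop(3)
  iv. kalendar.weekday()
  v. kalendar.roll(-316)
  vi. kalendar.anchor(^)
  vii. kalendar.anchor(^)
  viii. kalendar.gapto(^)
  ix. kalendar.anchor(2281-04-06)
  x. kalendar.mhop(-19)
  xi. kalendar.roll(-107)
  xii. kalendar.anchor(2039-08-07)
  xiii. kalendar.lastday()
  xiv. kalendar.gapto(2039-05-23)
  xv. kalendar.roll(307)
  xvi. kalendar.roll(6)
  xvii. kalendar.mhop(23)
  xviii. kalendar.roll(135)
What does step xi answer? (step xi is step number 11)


Answer: 2279-05-22

Derivation:
I run kalendar.anchor using 2107-01-16: 2107-01-16.
I run kalendar.gapto using 2107-08-14, → 210.
I run kalendar.yearhop using 3: 2110-01-16.
Using kalendar.weekday(), and observe Thursday.
Now I run kalendar.roll using -316, and observe 2109-03-06.
I invoke kalendar.anchor using ^, and observe 2109-03-06.
I try kalendar.anchor using ^, and get 2109-03-06.
Using kalendar.gapto using ^, giving 0.
Next I call kalendar.anchor using 2281-04-06, and observe 2281-04-06.
Using kalendar.mhop using -19, — result: 2279-09-06.
Next I call kalendar.roll using -107, and observe 2279-05-22.
Calling kalendar.anchor using 2039-08-07, yielding 2039-08-07.
Now I run kalendar.lastday(), and get 2039-08-31.
I invoke kalendar.gapto using 2039-05-23, which returns -100.
Using kalendar.roll using 307, yielding 2040-07-03.
I try kalendar.roll using 6, and get 2040-07-09.
Now I run kalendar.mhop using 23, giving 2042-06-09.
I use kalendar.roll using 135, giving 2042-10-22.


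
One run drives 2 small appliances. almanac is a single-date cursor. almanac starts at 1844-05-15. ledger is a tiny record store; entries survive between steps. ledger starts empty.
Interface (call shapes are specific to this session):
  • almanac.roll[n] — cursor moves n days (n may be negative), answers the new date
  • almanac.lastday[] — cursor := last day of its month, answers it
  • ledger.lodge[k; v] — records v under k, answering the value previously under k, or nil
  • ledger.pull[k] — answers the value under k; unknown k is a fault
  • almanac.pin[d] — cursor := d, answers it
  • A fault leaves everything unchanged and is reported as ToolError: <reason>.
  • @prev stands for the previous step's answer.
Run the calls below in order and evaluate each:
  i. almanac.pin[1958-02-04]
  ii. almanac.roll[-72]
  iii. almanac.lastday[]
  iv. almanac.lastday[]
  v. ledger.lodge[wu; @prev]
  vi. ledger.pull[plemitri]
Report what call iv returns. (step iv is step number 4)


Answer: 1957-11-30

Derivation:
% 1. almanac.pin(d→1958-02-04) ~> 1958-02-04
% 2. almanac.roll(n→-72) ~> 1957-11-24
% 3. almanac.lastday() ~> 1957-11-30
% 4. almanac.lastday() ~> 1957-11-30
% 5. ledger.lodge(k→wu, v→@prev) ~> nil
% 6. ledger.pull(k→plemitri) ~> ToolError: no such key plemitri


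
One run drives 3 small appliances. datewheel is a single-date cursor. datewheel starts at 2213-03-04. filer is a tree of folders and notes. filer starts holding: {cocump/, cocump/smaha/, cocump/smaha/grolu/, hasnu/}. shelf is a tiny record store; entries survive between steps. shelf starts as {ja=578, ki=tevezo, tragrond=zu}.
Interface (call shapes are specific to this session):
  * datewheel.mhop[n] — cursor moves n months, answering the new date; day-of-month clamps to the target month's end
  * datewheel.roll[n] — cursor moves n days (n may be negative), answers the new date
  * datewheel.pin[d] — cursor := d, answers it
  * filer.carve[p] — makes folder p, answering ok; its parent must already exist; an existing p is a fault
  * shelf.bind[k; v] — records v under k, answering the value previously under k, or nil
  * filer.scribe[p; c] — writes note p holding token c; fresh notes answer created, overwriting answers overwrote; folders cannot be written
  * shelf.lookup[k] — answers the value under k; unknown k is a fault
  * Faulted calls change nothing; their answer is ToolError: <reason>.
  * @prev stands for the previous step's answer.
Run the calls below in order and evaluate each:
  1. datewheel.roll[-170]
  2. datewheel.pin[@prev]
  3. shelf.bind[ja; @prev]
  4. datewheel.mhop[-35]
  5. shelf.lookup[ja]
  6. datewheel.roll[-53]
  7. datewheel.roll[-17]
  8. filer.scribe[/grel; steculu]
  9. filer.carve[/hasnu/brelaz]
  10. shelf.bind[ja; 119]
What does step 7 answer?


Answer: 2209-08-06

Derivation:
→ roll(n→-170)
← 2212-09-15
→ pin(d→@prev)
← 2212-09-15
→ bind(k→ja, v→@prev)
← 578
→ mhop(n→-35)
← 2209-10-15
→ lookup(k→ja)
← 2212-09-15
→ roll(n→-53)
← 2209-08-23
→ roll(n→-17)
← 2209-08-06
→ scribe(p→/grel, c→steculu)
← created
→ carve(p→/hasnu/brelaz)
← ok
→ bind(k→ja, v→119)
← 2212-09-15


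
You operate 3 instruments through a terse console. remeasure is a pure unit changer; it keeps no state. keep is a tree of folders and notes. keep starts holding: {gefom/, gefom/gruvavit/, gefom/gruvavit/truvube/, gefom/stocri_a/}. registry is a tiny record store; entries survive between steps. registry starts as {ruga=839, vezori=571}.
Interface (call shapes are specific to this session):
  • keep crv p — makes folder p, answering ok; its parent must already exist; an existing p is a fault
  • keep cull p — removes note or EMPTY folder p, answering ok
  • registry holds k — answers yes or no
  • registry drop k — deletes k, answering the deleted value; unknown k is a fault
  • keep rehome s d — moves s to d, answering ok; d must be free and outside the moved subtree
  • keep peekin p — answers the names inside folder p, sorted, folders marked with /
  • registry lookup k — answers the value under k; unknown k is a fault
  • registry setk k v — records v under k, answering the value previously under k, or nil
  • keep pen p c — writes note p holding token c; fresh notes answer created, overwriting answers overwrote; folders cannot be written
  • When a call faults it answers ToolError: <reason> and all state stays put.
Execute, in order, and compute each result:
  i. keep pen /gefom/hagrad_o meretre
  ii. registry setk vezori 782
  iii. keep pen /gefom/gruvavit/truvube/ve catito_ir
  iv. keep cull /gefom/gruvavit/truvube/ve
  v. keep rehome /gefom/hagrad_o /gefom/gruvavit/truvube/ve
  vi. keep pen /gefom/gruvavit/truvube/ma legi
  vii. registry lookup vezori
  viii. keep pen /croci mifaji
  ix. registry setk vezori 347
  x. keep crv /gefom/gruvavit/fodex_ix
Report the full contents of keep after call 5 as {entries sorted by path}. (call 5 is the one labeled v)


Answer: {gefom/, gefom/gruvavit/, gefom/gruvavit/truvube/, gefom/gruvavit/truvube/ve=meretre, gefom/stocri_a/}

Derivation:
# keep pen(p: /gefom/hagrad_o, c: meretre) == created
# registry setk(k: vezori, v: 782) == 571
# keep pen(p: /gefom/gruvavit/truvube/ve, c: catito_ir) == created
# keep cull(p: /gefom/gruvavit/truvube/ve) == ok
# keep rehome(s: /gefom/hagrad_o, d: /gefom/gruvavit/truvube/ve) == ok
# keep pen(p: /gefom/gruvavit/truvube/ma, c: legi) == created
# registry lookup(k: vezori) == 782
# keep pen(p: /croci, c: mifaji) == created
# registry setk(k: vezori, v: 347) == 782
# keep crv(p: /gefom/gruvavit/fodex_ix) == ok


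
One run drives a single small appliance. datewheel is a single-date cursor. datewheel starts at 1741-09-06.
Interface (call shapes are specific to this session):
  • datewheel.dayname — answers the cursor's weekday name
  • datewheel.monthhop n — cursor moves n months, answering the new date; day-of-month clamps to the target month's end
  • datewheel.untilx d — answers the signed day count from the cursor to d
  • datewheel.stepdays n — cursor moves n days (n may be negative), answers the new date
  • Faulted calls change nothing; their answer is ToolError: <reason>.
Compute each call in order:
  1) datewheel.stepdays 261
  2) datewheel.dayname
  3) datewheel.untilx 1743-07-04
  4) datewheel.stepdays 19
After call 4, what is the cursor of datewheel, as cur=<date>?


Answer: cur=1742-06-13

Derivation:
# datewheel.stepdays(n='261') == 1742-05-25
# datewheel.dayname() == Friday
# datewheel.untilx(d='1743-07-04') == 405
# datewheel.stepdays(n='19') == 1742-06-13


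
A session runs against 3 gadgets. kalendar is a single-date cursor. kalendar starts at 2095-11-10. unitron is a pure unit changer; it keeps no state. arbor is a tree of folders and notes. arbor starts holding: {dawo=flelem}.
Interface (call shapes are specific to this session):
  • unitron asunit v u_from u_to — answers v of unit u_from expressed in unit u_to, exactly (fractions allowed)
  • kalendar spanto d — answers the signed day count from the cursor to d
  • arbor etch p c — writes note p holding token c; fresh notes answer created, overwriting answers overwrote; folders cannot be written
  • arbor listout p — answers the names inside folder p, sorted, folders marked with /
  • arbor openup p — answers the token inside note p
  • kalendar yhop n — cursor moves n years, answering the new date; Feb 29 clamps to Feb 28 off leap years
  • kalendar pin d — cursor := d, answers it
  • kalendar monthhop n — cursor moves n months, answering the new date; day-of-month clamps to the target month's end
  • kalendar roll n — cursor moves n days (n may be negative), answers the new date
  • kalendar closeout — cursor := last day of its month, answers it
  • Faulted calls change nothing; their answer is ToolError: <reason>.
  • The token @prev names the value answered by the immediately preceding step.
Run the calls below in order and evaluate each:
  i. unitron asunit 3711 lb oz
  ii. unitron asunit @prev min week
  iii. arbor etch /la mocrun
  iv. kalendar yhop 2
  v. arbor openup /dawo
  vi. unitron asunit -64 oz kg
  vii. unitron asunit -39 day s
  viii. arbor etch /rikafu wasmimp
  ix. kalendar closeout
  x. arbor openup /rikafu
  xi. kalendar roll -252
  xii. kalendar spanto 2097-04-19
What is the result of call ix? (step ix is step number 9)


Calling unitron asunit passing 3711, lb, oz, → 59376.
Calling unitron asunit passing @prev, min, week, — result: 1237/210.
Then arbor etch passing /la, mocrun, yielding created.
I use kalendar yhop passing 2, giving 2097-11-10.
Next I call arbor openup passing /dawo: flelem.
Calling unitron asunit passing -64, oz, kg, yielding -45359237/25000000.
Next I call unitron asunit passing -39, day, s, and observe -3369600.
I call arbor etch passing /rikafu, wasmimp, and see created.
Then kalendar closeout, — result: 2097-11-30.
Next I call arbor openup passing /rikafu, which returns wasmimp.
I invoke kalendar roll passing -252, and observe 2097-03-23.
Using kalendar spanto passing 2097-04-19, giving 27.

Answer: 2097-11-30


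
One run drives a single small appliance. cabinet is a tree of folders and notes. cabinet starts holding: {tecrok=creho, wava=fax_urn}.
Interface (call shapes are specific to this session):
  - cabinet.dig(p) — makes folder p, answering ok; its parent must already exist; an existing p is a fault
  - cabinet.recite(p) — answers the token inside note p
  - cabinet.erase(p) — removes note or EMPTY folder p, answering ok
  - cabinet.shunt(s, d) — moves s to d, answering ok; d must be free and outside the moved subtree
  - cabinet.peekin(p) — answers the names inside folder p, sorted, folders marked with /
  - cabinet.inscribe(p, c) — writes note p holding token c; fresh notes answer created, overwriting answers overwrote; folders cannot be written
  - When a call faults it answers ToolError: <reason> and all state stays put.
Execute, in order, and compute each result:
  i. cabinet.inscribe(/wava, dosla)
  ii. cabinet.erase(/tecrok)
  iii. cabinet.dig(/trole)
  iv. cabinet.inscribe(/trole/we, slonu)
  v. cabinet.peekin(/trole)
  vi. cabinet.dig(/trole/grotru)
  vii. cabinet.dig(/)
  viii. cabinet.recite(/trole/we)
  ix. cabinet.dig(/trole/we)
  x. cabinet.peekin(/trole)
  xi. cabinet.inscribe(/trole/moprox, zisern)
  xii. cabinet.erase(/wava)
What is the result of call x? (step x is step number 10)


Answer: [grotru/, we]

Derivation:
Do: cabinet.inscribe[p→/wava; c→dosla]
See: overwrote
Do: cabinet.erase[p→/tecrok]
See: ok
Do: cabinet.dig[p→/trole]
See: ok
Do: cabinet.inscribe[p→/trole/we; c→slonu]
See: created
Do: cabinet.peekin[p→/trole]
See: [we]
Do: cabinet.dig[p→/trole/grotru]
See: ok
Do: cabinet.dig[p→/]
See: ToolError: exists
Do: cabinet.recite[p→/trole/we]
See: slonu
Do: cabinet.dig[p→/trole/we]
See: ToolError: exists
Do: cabinet.peekin[p→/trole]
See: [grotru/, we]
Do: cabinet.inscribe[p→/trole/moprox; c→zisern]
See: created
Do: cabinet.erase[p→/wava]
See: ok


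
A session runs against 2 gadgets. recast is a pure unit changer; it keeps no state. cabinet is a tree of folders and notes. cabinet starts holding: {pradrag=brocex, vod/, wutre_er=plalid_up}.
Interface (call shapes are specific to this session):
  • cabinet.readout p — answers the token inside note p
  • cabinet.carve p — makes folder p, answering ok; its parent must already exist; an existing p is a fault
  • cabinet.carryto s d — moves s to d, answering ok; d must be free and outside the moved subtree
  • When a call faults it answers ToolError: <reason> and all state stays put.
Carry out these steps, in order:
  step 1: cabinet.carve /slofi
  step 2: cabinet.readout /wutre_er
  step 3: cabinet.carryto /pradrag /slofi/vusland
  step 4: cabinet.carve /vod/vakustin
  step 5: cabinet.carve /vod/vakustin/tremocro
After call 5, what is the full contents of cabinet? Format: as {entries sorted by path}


Answer: {slofi/, slofi/vusland=brocex, vod/, vod/vakustin/, vod/vakustin/tremocro/, wutre_er=plalid_up}

Derivation:
I invoke cabinet.carve using p→/slofi, → ok.
Using cabinet.readout using p→/wutre_er, yielding plalid_up.
Then cabinet.carryto using s→/pradrag, d→/slofi/vusland, → ok.
I try cabinet.carve using p→/vod/vakustin, and see ok.
Now I run cabinet.carve using p→/vod/vakustin/tremocro, → ok.


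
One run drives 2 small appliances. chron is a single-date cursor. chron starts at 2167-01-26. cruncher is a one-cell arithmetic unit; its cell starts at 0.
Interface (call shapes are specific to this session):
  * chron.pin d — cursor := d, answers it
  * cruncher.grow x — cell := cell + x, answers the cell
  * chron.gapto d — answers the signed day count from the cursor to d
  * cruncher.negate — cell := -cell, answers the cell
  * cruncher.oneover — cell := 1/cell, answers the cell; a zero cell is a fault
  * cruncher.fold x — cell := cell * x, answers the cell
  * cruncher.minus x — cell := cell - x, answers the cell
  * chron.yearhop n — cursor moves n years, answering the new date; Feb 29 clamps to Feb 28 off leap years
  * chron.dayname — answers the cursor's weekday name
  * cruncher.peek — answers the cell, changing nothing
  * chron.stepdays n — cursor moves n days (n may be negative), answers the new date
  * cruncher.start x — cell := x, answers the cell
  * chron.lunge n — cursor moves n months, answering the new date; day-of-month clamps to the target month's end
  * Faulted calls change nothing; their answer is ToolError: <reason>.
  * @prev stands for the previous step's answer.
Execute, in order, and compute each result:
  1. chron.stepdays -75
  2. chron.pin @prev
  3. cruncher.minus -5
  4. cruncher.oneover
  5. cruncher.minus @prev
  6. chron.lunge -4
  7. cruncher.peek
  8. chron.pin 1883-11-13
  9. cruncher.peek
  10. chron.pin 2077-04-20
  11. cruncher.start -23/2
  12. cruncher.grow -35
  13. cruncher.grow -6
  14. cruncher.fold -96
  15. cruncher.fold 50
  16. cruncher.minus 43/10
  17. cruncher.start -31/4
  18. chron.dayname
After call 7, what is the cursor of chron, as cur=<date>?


$ stepdays n→-75
  2166-11-12
$ pin d→@prev
  2166-11-12
$ minus x→-5
  5
$ oneover
  1/5
$ minus x→@prev
  0
$ lunge n→-4
  2166-07-12
$ peek
  0
$ pin d→1883-11-13
  1883-11-13
$ peek
  0
$ pin d→2077-04-20
  2077-04-20
$ start x→-23/2
  -23/2
$ grow x→-35
  -93/2
$ grow x→-6
  -105/2
$ fold x→-96
  5040
$ fold x→50
  252000
$ minus x→43/10
  2519957/10
$ start x→-31/4
  -31/4
$ dayname
  Tuesday

Answer: cur=2166-07-12


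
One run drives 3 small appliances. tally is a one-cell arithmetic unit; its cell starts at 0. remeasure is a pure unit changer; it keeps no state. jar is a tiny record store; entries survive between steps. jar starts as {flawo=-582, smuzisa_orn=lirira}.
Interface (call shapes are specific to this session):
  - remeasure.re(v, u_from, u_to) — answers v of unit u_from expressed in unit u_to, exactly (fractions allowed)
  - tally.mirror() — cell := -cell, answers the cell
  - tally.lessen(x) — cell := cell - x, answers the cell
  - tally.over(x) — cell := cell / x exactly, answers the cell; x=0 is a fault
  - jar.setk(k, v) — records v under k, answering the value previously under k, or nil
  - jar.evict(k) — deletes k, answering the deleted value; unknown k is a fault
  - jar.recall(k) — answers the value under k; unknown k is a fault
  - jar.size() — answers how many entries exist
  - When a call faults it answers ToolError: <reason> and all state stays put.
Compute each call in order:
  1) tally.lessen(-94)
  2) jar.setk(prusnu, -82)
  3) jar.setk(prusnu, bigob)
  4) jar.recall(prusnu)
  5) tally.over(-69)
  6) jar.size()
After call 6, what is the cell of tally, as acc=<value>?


Invoking tally.lessen using x→-94, and observe 94.
Using jar.setk using k→prusnu, v→-82, and observe nil.
I run jar.setk using k→prusnu, v→bigob, and get -82.
Calling jar.recall using k→prusnu, and get bigob.
Calling tally.over using x→-69, which returns -94/69.
I use jar.size(), and observe 3.

Answer: acc=-94/69


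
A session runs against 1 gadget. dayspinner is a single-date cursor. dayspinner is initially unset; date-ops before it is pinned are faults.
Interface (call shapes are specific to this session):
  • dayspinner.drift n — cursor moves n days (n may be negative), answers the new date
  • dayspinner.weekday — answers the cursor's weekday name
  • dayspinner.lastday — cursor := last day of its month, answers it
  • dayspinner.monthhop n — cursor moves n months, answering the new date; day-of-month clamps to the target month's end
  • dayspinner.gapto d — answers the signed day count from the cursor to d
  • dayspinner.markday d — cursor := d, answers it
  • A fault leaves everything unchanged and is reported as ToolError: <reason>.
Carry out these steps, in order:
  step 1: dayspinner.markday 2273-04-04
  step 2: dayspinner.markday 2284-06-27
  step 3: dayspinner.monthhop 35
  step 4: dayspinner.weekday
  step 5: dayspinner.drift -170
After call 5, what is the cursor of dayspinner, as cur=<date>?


Answer: cur=2286-12-08

Derivation:
I use markday on d=2273-04-04, yielding 2273-04-04.
Next I call markday on d=2284-06-27, which returns 2284-06-27.
Invoking monthhop on n=35, → 2287-05-27.
Next I call weekday(), — result: Friday.
Then drift on n=-170, and observe 2286-12-08.


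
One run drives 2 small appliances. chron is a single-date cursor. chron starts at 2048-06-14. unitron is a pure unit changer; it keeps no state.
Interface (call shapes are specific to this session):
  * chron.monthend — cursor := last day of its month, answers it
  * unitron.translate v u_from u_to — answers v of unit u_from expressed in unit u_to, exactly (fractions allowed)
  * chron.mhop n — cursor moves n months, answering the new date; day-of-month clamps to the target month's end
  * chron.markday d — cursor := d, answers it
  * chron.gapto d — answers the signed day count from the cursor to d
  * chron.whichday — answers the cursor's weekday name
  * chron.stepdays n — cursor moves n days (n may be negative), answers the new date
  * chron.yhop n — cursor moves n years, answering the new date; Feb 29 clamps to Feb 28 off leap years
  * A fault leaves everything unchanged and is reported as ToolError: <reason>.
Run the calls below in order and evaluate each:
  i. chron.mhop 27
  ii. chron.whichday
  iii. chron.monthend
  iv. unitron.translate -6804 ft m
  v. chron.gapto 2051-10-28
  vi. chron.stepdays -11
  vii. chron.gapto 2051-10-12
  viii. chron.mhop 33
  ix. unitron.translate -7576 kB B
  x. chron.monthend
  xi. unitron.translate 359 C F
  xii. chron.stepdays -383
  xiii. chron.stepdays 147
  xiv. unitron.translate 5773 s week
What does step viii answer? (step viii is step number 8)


Answer: 2053-06-19

Derivation:
==> mhop(n: 27)
<== 2050-09-14
==> whichday()
<== Wednesday
==> monthend()
<== 2050-09-30
==> translate(v: -6804, u_from: ft, u_to: m)
<== -1296162/625
==> gapto(d: 2051-10-28)
<== 393
==> stepdays(n: -11)
<== 2050-09-19
==> gapto(d: 2051-10-12)
<== 388
==> mhop(n: 33)
<== 2053-06-19
==> translate(v: -7576, u_from: kB, u_to: B)
<== -7576000
==> monthend()
<== 2053-06-30
==> translate(v: 359, u_from: C, u_to: F)
<== 3391/5
==> stepdays(n: -383)
<== 2052-06-12
==> stepdays(n: 147)
<== 2052-11-06
==> translate(v: 5773, u_from: s, u_to: week)
<== 5773/604800


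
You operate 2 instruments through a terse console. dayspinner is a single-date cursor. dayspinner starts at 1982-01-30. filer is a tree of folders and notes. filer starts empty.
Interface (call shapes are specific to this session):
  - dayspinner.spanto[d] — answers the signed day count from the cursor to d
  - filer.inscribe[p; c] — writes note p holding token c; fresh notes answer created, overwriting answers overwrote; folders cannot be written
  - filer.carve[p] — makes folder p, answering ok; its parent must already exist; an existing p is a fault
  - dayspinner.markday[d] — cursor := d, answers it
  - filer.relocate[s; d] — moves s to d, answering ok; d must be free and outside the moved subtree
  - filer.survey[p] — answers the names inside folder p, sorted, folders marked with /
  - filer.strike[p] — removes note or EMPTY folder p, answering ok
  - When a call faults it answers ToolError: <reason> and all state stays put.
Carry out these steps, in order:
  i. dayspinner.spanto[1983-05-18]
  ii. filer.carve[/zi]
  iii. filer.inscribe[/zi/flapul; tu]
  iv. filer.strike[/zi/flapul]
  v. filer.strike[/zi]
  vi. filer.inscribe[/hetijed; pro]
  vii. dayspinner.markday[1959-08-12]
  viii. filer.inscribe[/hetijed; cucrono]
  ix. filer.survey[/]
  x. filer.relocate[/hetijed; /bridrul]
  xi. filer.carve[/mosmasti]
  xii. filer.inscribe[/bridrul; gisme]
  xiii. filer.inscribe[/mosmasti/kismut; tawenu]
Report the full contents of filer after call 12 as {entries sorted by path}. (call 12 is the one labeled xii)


Answer: {bridrul=gisme, mosmasti/}

Derivation:
CALL dayspinner.spanto[d=1983-05-18]
RET  473
CALL filer.carve[p=/zi]
RET  ok
CALL filer.inscribe[p=/zi/flapul; c=tu]
RET  created
CALL filer.strike[p=/zi/flapul]
RET  ok
CALL filer.strike[p=/zi]
RET  ok
CALL filer.inscribe[p=/hetijed; c=pro]
RET  created
CALL dayspinner.markday[d=1959-08-12]
RET  1959-08-12
CALL filer.inscribe[p=/hetijed; c=cucrono]
RET  overwrote
CALL filer.survey[p=/]
RET  [hetijed]
CALL filer.relocate[s=/hetijed; d=/bridrul]
RET  ok
CALL filer.carve[p=/mosmasti]
RET  ok
CALL filer.inscribe[p=/bridrul; c=gisme]
RET  overwrote
CALL filer.inscribe[p=/mosmasti/kismut; c=tawenu]
RET  created


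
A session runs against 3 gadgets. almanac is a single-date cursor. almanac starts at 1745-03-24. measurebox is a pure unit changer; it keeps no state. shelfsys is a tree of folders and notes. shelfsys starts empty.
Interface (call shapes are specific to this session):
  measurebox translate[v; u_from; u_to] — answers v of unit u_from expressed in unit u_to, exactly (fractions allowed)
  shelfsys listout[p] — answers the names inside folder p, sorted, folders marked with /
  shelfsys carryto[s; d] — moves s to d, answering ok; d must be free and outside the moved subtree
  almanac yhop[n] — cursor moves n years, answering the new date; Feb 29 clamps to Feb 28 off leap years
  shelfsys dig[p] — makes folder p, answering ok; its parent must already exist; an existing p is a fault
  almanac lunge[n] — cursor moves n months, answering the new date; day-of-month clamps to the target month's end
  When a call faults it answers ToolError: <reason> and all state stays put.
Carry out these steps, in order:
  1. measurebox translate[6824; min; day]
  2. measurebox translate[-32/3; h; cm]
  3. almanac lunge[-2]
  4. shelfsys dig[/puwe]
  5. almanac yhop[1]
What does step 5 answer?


Answer: 1746-01-24

Derivation:
Calling measurebox translate on v=6824, u_from=min, u_to=day, and observe 853/180.
I run measurebox translate on v=-32/3, u_from=h, u_to=cm, and get ToolError: incompatible units.
Next I call almanac lunge on n=-2: 1745-01-24.
I call shelfsys dig on p=/puwe, → ok.
I run almanac yhop on n=1: 1746-01-24.


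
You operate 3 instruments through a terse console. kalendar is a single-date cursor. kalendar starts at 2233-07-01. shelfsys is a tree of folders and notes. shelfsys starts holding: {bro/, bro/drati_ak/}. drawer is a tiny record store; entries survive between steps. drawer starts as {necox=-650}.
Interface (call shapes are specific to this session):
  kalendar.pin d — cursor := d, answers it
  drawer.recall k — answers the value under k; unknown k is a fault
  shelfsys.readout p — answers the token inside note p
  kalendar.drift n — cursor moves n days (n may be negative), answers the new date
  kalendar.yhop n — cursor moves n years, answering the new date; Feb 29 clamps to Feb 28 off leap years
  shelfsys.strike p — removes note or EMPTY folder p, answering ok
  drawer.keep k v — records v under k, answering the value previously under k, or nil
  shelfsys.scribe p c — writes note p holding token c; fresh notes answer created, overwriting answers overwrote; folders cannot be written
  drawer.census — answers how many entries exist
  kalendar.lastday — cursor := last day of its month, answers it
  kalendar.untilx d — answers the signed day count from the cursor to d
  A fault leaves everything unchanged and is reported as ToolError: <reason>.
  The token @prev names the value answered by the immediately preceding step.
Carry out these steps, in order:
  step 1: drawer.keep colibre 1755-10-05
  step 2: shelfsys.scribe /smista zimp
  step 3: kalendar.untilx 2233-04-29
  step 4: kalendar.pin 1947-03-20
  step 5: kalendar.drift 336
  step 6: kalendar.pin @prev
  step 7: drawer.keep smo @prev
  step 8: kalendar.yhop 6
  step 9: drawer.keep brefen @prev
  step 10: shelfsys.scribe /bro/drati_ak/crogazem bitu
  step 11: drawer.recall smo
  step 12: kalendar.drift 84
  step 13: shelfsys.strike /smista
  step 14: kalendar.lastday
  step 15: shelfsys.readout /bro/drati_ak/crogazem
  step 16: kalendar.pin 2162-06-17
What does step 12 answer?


$ keep colibre 1755-10-05
  nil
$ scribe /smista zimp
  created
$ untilx 2233-04-29
  -63
$ pin 1947-03-20
  1947-03-20
$ drift 336
  1948-02-19
$ pin @prev
  1948-02-19
$ keep smo @prev
  nil
$ yhop 6
  1954-02-19
$ keep brefen @prev
  nil
$ scribe /bro/drati_ak/crogazem bitu
  created
$ recall smo
  1948-02-19
$ drift 84
  1954-05-14
$ strike /smista
  ok
$ lastday
  1954-05-31
$ readout /bro/drati_ak/crogazem
  bitu
$ pin 2162-06-17
  2162-06-17

Answer: 1954-05-14


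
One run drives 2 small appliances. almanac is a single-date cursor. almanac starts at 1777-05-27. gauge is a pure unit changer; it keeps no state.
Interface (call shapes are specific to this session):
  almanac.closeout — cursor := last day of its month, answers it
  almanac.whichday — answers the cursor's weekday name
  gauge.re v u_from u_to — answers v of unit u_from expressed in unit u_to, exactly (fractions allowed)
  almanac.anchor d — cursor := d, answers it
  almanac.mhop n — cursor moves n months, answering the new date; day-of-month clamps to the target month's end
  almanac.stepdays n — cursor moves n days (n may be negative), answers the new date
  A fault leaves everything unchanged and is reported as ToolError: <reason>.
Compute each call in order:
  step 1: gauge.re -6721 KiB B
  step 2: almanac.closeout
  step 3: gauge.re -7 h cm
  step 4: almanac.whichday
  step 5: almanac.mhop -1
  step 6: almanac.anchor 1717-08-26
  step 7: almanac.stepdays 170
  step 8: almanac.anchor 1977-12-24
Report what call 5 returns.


Answer: 1777-04-30

Derivation:
Calling gauge.re(v=-6721, u_from=KiB, u_to=B), giving -6882304.
Now I run almanac.closeout(), and get 1777-05-31.
Now I run gauge.re(v=-7, u_from=h, u_to=cm), and see ToolError: incompatible units.
I run almanac.whichday, — result: Saturday.
I try almanac.mhop(n=-1), which returns 1777-04-30.
Calling almanac.anchor(d=1717-08-26), — result: 1717-08-26.
Next I call almanac.stepdays(n=170): 1718-02-12.
I invoke almanac.anchor(d=1977-12-24): 1977-12-24.


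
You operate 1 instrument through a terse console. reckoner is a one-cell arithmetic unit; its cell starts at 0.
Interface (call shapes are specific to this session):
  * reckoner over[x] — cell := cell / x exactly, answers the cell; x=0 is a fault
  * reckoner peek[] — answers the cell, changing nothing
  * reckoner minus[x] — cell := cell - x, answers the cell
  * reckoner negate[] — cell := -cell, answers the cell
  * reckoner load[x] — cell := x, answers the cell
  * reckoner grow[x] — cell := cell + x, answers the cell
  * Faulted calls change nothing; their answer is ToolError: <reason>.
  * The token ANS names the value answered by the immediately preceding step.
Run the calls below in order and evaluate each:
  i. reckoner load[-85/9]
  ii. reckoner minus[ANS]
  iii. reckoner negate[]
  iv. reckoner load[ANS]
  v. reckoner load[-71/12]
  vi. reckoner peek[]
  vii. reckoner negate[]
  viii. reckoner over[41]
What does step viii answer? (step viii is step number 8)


Answer: 71/492

Derivation:
CALL reckoner load[x: -85/9]
RET  -85/9
CALL reckoner minus[x: ANS]
RET  0
CALL reckoner negate[]
RET  0
CALL reckoner load[x: ANS]
RET  0
CALL reckoner load[x: -71/12]
RET  -71/12
CALL reckoner peek[]
RET  -71/12
CALL reckoner negate[]
RET  71/12
CALL reckoner over[x: 41]
RET  71/492


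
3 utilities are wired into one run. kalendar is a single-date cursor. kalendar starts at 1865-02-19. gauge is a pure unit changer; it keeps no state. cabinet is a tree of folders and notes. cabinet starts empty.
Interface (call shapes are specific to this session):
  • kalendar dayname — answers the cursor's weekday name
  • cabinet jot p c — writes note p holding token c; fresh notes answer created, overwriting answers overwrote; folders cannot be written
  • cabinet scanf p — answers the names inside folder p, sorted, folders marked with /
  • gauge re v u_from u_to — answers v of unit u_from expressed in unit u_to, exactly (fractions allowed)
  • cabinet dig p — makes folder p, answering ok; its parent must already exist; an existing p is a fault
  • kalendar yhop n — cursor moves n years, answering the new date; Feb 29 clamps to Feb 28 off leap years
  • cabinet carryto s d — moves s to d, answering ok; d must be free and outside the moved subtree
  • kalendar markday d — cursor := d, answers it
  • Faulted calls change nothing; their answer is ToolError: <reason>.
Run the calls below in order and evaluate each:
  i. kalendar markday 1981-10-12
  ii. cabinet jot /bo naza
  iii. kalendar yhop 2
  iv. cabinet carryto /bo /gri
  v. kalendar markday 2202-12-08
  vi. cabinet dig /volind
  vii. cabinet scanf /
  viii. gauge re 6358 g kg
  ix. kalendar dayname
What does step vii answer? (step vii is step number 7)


$ kalendar markday d: 1981-10-12
:: 1981-10-12
$ cabinet jot p: /bo c: naza
:: created
$ kalendar yhop n: 2
:: 1983-10-12
$ cabinet carryto s: /bo d: /gri
:: ok
$ kalendar markday d: 2202-12-08
:: 2202-12-08
$ cabinet dig p: /volind
:: ok
$ cabinet scanf p: /
:: [gri, volind/]
$ gauge re v: 6358 u_from: g u_to: kg
:: 3179/500
$ kalendar dayname
:: Wednesday

Answer: [gri, volind/]


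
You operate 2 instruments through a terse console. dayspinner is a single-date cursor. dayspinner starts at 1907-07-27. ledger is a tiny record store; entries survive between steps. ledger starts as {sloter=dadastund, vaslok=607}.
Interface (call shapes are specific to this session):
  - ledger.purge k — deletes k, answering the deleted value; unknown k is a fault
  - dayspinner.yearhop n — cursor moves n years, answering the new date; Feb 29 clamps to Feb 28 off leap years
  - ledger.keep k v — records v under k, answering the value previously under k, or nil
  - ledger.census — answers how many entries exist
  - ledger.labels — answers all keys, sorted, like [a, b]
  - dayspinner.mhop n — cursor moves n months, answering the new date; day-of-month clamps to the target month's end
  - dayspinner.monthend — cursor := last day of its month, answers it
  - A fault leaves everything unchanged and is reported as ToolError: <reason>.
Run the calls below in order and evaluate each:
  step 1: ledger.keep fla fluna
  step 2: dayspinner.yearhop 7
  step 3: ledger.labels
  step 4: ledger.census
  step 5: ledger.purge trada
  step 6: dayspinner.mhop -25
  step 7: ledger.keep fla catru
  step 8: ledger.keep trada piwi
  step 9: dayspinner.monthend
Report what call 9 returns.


Answer: 1912-06-30

Derivation:
I run ledger.keep using k: fla, v: fluna, and see nil.
I run dayspinner.yearhop using n: 7, yielding 1914-07-27.
I call ledger.labels, which returns [fla, sloter, vaslok].
Calling ledger.census, — result: 3.
Using ledger.purge using k: trada, giving ToolError: no such key trada.
Calling dayspinner.mhop using n: -25, → 1912-06-27.
Calling ledger.keep using k: fla, v: catru, → fluna.
I call ledger.keep using k: trada, v: piwi, yielding nil.
I invoke dayspinner.monthend, — result: 1912-06-30.


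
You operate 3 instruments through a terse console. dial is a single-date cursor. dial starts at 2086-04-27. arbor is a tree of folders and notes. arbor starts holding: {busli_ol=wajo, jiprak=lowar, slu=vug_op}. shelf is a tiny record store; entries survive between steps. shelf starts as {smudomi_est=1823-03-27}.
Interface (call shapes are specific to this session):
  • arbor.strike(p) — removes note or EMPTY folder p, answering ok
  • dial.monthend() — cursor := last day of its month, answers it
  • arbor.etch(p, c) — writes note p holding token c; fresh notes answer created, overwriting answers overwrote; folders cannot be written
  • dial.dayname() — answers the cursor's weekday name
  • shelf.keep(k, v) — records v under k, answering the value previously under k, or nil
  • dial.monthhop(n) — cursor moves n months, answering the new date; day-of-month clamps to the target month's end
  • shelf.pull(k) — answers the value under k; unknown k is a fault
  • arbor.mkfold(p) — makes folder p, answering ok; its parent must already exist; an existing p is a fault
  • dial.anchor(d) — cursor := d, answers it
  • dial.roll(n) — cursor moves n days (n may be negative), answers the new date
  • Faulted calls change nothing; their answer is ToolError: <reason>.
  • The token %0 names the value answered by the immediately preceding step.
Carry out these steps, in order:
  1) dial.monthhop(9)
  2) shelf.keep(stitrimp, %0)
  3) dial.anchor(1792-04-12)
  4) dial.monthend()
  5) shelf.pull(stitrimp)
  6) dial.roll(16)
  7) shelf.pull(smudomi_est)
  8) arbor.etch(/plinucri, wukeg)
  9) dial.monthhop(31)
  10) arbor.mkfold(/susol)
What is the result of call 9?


// 1. monthhop(9) => 2087-01-27
// 2. keep(stitrimp, %0) => nil
// 3. anchor(1792-04-12) => 1792-04-12
// 4. monthend() => 1792-04-30
// 5. pull(stitrimp) => 2087-01-27
// 6. roll(16) => 1792-05-16
// 7. pull(smudomi_est) => 1823-03-27
// 8. etch(/plinucri, wukeg) => created
// 9. monthhop(31) => 1794-12-16
// 10. mkfold(/susol) => ok

Answer: 1794-12-16


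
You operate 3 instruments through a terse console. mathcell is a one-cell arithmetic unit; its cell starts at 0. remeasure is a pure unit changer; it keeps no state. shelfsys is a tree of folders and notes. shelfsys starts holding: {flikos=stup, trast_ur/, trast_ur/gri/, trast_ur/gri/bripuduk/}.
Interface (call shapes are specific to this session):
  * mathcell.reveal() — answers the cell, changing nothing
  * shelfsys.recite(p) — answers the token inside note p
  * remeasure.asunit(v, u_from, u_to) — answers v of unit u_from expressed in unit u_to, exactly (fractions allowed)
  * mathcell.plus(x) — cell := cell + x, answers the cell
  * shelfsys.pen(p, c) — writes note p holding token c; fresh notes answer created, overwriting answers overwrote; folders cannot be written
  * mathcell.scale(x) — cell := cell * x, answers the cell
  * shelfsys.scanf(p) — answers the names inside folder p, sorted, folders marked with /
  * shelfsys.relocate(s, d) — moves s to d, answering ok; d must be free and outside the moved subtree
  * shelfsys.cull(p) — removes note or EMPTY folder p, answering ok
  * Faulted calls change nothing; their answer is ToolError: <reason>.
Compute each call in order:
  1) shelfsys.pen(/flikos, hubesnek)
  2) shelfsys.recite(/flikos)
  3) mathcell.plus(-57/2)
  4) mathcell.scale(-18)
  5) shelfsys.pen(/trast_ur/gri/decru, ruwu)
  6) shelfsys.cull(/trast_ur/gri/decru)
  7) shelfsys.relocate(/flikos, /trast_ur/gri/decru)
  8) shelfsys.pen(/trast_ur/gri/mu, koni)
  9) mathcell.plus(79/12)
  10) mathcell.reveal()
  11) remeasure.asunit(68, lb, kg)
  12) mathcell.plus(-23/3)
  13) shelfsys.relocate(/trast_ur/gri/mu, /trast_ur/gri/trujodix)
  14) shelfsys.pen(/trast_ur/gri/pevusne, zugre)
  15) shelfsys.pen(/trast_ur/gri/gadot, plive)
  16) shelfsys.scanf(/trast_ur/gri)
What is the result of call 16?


-> shelfsys.pen(p=/flikos, c=hubesnek)
<- overwrote
-> shelfsys.recite(p=/flikos)
<- hubesnek
-> mathcell.plus(x=-57/2)
<- -57/2
-> mathcell.scale(x=-18)
<- 513
-> shelfsys.pen(p=/trast_ur/gri/decru, c=ruwu)
<- created
-> shelfsys.cull(p=/trast_ur/gri/decru)
<- ok
-> shelfsys.relocate(s=/flikos, d=/trast_ur/gri/decru)
<- ok
-> shelfsys.pen(p=/trast_ur/gri/mu, c=koni)
<- created
-> mathcell.plus(x=79/12)
<- 6235/12
-> mathcell.reveal()
<- 6235/12
-> remeasure.asunit(v=68, u_from=lb, u_to=kg)
<- 771107029/25000000
-> mathcell.plus(x=-23/3)
<- 6143/12
-> shelfsys.relocate(s=/trast_ur/gri/mu, d=/trast_ur/gri/trujodix)
<- ok
-> shelfsys.pen(p=/trast_ur/gri/pevusne, c=zugre)
<- created
-> shelfsys.pen(p=/trast_ur/gri/gadot, c=plive)
<- created
-> shelfsys.scanf(p=/trast_ur/gri)
<- [bripuduk/, decru, gadot, pevusne, trujodix]

Answer: [bripuduk/, decru, gadot, pevusne, trujodix]
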